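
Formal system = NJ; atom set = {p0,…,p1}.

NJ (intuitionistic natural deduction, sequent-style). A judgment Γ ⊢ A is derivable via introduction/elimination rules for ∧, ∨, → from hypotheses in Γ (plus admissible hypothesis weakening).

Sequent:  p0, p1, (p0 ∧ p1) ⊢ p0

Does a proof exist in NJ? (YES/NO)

Derivation (root first):
[Wk] p0, p1, (p0 ∧ p1) ⊢ p0
  [Wk] p0, p1 ⊢ p0
    [Ax] p0 ⊢ p0

Result: YES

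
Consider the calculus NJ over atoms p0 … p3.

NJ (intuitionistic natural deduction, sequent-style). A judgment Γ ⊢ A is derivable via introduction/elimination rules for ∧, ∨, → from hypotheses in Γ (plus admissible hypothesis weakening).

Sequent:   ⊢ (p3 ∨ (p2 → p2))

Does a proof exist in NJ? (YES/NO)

Proof tree:
[∨I₂]  ⊢ (p3 ∨ (p2 → p2))
  [→I]  ⊢ (p2 → p2)
    [Ax] p2 ⊢ p2

Result: YES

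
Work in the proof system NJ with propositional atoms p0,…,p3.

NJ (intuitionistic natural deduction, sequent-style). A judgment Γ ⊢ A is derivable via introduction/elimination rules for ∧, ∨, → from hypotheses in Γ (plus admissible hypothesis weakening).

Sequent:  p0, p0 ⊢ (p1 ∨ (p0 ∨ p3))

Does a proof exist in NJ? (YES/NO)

Derivation (root first):
[Wk] p0, p0 ⊢ (p1 ∨ (p0 ∨ p3))
  [∨I₂] p0 ⊢ (p1 ∨ (p0 ∨ p3))
    [∨I₁] p0 ⊢ (p0 ∨ p3)
      [Ax] p0 ⊢ p0

Result: YES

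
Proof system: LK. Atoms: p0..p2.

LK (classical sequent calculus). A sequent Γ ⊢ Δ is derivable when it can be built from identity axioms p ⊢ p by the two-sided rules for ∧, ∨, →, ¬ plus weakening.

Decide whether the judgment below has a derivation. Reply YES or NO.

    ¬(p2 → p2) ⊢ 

Derivation trace:
[¬L] ¬(p2 → p2) ⊢ 
  [→R]  ⊢ (p2 → p2)
    [Ax] p2 ⊢ p2

Result: YES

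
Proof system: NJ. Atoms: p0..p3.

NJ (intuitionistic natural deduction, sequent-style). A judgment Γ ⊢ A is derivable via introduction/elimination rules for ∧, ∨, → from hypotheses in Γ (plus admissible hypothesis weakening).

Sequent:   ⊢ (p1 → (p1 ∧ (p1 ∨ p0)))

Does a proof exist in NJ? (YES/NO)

Derivation (root first):
[→I]  ⊢ (p1 → (p1 ∧ (p1 ∨ p0)))
  [∧I] p1 ⊢ (p1 ∧ (p1 ∨ p0))
    [Ax] p1 ⊢ p1
    [∨I₁] p1 ⊢ (p1 ∨ p0)
      [Ax] p1 ⊢ p1

Result: YES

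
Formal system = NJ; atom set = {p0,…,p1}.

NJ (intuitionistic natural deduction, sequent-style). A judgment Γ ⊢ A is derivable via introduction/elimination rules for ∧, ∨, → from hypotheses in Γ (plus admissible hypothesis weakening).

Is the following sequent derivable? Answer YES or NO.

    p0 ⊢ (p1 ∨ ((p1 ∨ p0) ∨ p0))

Derivation trace:
[∨I₂] p0 ⊢ (p1 ∨ ((p1 ∨ p0) ∨ p0))
  [∨I₁] p0 ⊢ ((p1 ∨ p0) ∨ p0)
    [∨I₂] p0 ⊢ (p1 ∨ p0)
      [Ax] p0 ⊢ p0

Result: YES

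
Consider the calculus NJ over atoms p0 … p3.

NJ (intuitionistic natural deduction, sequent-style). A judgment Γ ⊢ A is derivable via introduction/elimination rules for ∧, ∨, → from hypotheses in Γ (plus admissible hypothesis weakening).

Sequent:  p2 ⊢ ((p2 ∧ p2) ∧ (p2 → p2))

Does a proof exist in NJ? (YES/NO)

Derivation trace:
[∧I] p2 ⊢ ((p2 ∧ p2) ∧ (p2 → p2))
  [∧I] p2 ⊢ (p2 ∧ p2)
    [Ax] p2 ⊢ p2
    [Ax] p2 ⊢ p2
  [→I]  ⊢ (p2 → p2)
    [Ax] p2 ⊢ p2

Result: YES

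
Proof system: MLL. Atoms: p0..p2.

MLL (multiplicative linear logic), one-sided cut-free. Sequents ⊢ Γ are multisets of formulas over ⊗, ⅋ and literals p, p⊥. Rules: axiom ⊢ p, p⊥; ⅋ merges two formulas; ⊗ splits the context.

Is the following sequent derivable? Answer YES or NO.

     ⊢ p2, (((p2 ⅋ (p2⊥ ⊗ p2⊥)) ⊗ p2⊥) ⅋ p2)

Derivation trace:
[⅋]  ⊢ p2, (((p2 ⅋ (p2⊥ ⊗ p2⊥)) ⊗ p2⊥) ⅋ p2)
  [⊗]  ⊢ p2, p2, ((p2 ⅋ (p2⊥ ⊗ p2⊥)) ⊗ p2⊥)
    [⅋]  ⊢ p2, (p2 ⅋ (p2⊥ ⊗ p2⊥))
      [⊗]  ⊢ p2, p2, (p2⊥ ⊗ p2⊥)
        [Ax]  ⊢ p2, p2⊥
        [Ax]  ⊢ p2, p2⊥
    [Ax]  ⊢ p2, p2⊥

Result: YES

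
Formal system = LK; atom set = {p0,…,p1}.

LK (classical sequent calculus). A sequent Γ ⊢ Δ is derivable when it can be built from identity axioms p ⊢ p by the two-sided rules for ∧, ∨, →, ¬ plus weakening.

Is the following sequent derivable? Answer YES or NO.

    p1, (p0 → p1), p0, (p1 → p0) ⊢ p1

Derivation (root first):
[→L] p1, (p0 → p1), p0, (p1 → p0) ⊢ p1
  [→L] p0, (p0 → p1) ⊢ p1
    [Ax] p0 ⊢ p0
    [Ax] p1 ⊢ p1
  [WL] p1, p0 ⊢ p1
    [Ax] p1 ⊢ p1

Result: YES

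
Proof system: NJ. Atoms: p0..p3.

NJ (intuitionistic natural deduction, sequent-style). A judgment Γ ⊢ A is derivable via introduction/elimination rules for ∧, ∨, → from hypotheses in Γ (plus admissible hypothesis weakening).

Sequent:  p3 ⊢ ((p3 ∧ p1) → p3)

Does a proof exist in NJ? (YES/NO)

Derivation (root first):
[→I] p3 ⊢ ((p3 ∧ p1) → p3)
  [Wk] p3, (p3 ∧ p1) ⊢ p3
    [Ax] p3 ⊢ p3

Result: YES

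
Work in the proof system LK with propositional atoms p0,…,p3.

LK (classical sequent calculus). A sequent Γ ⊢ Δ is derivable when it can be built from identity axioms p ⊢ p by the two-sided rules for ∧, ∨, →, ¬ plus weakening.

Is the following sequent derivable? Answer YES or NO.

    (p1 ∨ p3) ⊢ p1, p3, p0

Derivation trace:
[WR] (p1 ∨ p3) ⊢ p1, p3, p0
  [∨L] (p1 ∨ p3) ⊢ p1, p3
    [Ax] p1 ⊢ p1
    [Ax] p3 ⊢ p3

Result: YES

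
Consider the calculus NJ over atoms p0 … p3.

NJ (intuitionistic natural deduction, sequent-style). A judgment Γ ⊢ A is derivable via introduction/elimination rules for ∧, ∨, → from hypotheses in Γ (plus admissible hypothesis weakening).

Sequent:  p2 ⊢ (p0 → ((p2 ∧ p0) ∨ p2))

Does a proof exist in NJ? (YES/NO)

Proof tree:
[→I] p2 ⊢ (p0 → ((p2 ∧ p0) ∨ p2))
  [∨I₁] p2, p0 ⊢ ((p2 ∧ p0) ∨ p2)
    [∧I] p2, p0 ⊢ (p2 ∧ p0)
      [Ax] p2 ⊢ p2
      [Ax] p0 ⊢ p0

Result: YES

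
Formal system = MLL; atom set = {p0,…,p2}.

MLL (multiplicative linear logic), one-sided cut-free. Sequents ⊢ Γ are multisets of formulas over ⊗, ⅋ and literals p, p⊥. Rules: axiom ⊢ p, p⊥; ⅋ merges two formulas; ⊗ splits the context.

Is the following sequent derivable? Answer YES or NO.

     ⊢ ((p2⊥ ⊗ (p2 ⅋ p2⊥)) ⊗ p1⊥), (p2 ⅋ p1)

Derivation trace:
[⅋]  ⊢ ((p2⊥ ⊗ (p2 ⅋ p2⊥)) ⊗ p1⊥), (p2 ⅋ p1)
  [⊗]  ⊢ p2, p1, ((p2⊥ ⊗ (p2 ⅋ p2⊥)) ⊗ p1⊥)
    [⊗]  ⊢ p2, (p2⊥ ⊗ (p2 ⅋ p2⊥))
      [Ax]  ⊢ p2, p2⊥
      [⅋]  ⊢ (p2 ⅋ p2⊥)
        [Ax]  ⊢ p2, p2⊥
    [Ax]  ⊢ p1, p1⊥

Result: YES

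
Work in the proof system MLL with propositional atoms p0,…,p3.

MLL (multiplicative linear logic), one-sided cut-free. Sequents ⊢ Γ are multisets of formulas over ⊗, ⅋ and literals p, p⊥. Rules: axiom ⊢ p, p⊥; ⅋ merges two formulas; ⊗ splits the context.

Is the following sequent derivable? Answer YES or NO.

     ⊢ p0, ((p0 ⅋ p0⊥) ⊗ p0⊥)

Derivation trace:
[⊗]  ⊢ p0, ((p0 ⅋ p0⊥) ⊗ p0⊥)
  [⅋]  ⊢ (p0 ⅋ p0⊥)
    [Ax]  ⊢ p0, p0⊥
  [Ax]  ⊢ p0, p0⊥

Result: YES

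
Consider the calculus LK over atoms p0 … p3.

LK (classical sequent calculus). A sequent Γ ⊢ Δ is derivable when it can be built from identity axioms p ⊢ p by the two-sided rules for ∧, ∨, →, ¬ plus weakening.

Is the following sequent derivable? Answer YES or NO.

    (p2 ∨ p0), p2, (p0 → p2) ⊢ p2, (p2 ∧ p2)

Proof tree:
[∧R] (p2 ∨ p0), p2, (p0 → p2) ⊢ p2, (p2 ∧ p2)
  [Ax] p2 ⊢ p2
  [WR] (p2 ∨ p0), (p0 → p2) ⊢ p2, p2
    [→L] (p2 ∨ p0), (p0 → p2) ⊢ p2
      [∨L] (p2 ∨ p0) ⊢ p2, p0
        [Ax] p2 ⊢ p2
        [Ax] p0 ⊢ p0
      [Ax] p2 ⊢ p2

Result: YES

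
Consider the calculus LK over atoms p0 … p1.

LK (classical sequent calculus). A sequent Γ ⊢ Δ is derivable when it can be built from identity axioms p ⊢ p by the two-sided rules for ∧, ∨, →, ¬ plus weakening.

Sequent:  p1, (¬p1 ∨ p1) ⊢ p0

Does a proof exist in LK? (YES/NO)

Enumerate valuations to refute Γ ⊢ Δ:
  v=00: Γ:[p1=F, (¬p1 ∨ p1)=T] Δ:[p0=F] refutes=False
  v=01: Γ:[p1=T, (¬p1 ∨ p1)=T] Δ:[p0=F] refutes=True  ← countermodel

Result: NO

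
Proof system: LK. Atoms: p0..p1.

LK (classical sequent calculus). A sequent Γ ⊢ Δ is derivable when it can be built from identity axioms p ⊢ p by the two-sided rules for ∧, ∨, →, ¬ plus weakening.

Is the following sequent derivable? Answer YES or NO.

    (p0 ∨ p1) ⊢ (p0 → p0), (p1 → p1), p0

Derivation (root first):
[∨L] (p0 ∨ p1) ⊢ (p0 → p0), (p1 → p1), p0
  [WR] p0 ⊢ (p0 → p0), p0
    [→R] p0 ⊢ (p0 → p0)
      [WL] p0, p0 ⊢ p0
        [Ax] p0 ⊢ p0
  [WL] p1 ⊢ (p1 → p1)
    [→R]  ⊢ (p1 → p1)
      [Ax] p1 ⊢ p1

Result: YES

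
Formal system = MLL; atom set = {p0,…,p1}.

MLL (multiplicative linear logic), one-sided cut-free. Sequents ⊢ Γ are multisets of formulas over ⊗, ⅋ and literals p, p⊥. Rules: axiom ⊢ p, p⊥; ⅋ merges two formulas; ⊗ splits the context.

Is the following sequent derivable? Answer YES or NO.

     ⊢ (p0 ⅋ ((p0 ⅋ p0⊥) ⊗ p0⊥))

Proof tree:
[⅋]  ⊢ (p0 ⅋ ((p0 ⅋ p0⊥) ⊗ p0⊥))
  [⊗]  ⊢ p0, ((p0 ⅋ p0⊥) ⊗ p0⊥)
    [⅋]  ⊢ (p0 ⅋ p0⊥)
      [Ax]  ⊢ p0, p0⊥
    [Ax]  ⊢ p0, p0⊥

Result: YES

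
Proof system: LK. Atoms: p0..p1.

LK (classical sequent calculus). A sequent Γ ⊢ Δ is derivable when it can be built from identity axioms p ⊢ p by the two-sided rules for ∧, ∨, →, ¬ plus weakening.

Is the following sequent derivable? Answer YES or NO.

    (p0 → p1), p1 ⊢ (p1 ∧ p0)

Enumerate valuations to refute Γ ⊢ Δ:
  v=00: Γ:[(p0 → p1)=T, p1=F] Δ:[(p1 ∧ p0)=F] refutes=False
  v=01: Γ:[(p0 → p1)=T, p1=T] Δ:[(p1 ∧ p0)=F] refutes=True  ← countermodel

Result: NO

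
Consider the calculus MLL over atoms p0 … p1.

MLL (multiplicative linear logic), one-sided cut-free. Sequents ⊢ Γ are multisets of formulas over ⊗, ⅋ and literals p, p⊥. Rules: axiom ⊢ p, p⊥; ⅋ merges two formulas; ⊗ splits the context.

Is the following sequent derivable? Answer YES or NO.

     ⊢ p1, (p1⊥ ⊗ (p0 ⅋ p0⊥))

Derivation (root first):
[⊗]  ⊢ p1, (p1⊥ ⊗ (p0 ⅋ p0⊥))
  [Ax]  ⊢ p1, p1⊥
  [⅋]  ⊢ (p0 ⅋ p0⊥)
    [Ax]  ⊢ p0, p0⊥

Result: YES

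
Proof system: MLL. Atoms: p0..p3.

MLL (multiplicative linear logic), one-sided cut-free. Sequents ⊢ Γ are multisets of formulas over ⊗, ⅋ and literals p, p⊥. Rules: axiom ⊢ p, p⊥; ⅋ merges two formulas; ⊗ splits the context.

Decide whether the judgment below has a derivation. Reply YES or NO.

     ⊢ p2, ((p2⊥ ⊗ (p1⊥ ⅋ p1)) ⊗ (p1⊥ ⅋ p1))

Derivation trace:
[⊗]  ⊢ p2, ((p2⊥ ⊗ (p1⊥ ⅋ p1)) ⊗ (p1⊥ ⅋ p1))
  [⊗]  ⊢ p2, (p2⊥ ⊗ (p1⊥ ⅋ p1))
    [Ax]  ⊢ p2, p2⊥
    [⅋]  ⊢ (p1⊥ ⅋ p1)
      [Ax]  ⊢ p1, p1⊥
  [⅋]  ⊢ (p1⊥ ⅋ p1)
    [Ax]  ⊢ p1, p1⊥

Result: YES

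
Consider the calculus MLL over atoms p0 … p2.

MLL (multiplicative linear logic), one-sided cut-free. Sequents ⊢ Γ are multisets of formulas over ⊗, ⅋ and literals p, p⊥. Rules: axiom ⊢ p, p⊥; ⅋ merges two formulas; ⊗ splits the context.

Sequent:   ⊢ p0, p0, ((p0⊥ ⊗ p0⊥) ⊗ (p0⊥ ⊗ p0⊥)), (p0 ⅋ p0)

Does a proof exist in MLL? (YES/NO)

Derivation (root first):
[⅋]  ⊢ p0, p0, ((p0⊥ ⊗ p0⊥) ⊗ (p0⊥ ⊗ p0⊥)), (p0 ⅋ p0)
  [⊗]  ⊢ p0, p0, p0, p0, ((p0⊥ ⊗ p0⊥) ⊗ (p0⊥ ⊗ p0⊥))
    [⊗]  ⊢ p0, p0, (p0⊥ ⊗ p0⊥)
      [Ax]  ⊢ p0, p0⊥
      [Ax]  ⊢ p0, p0⊥
    [⊗]  ⊢ p0, p0, (p0⊥ ⊗ p0⊥)
      [Ax]  ⊢ p0, p0⊥
      [Ax]  ⊢ p0, p0⊥

Result: YES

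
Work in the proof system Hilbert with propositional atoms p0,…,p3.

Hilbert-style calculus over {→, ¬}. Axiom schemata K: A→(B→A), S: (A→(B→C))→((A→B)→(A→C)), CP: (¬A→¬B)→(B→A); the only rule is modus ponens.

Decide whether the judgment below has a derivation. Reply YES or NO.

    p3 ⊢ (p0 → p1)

Truth-table refutation:
  v=0000: Γ:[p3=F] Δ:[(p0 → p1)=T] refutes=False
  v=0001: Γ:[p3=T] Δ:[(p0 → p1)=T] refutes=False
  v=0010: Γ:[p3=F] Δ:[(p0 → p1)=T] refutes=False
  v=0011: Γ:[p3=T] Δ:[(p0 → p1)=T] refutes=False
  v=0100: Γ:[p3=F] Δ:[(p0 → p1)=T] refutes=False
  v=0101: Γ:[p3=T] Δ:[(p0 → p1)=T] refutes=False
  v=0110: Γ:[p3=F] Δ:[(p0 → p1)=T] refutes=False
  v=0111: Γ:[p3=T] Δ:[(p0 → p1)=T] refutes=False
  v=1000: Γ:[p3=F] Δ:[(p0 → p1)=F] refutes=False
  v=1001: Γ:[p3=T] Δ:[(p0 → p1)=F] refutes=True  ← countermodel

Result: NO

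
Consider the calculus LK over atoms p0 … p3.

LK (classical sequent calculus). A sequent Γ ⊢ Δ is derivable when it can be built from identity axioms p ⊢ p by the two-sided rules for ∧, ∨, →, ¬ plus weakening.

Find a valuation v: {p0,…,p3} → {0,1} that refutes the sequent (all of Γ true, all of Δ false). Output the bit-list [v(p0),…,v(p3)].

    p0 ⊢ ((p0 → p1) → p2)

Enumerate valuations to refute Γ ⊢ Δ:
  v=0000: Γ:[p0=F] Δ:[((p0 → p1) → p2)=F] refutes=False
  v=0001: Γ:[p0=F] Δ:[((p0 → p1) → p2)=F] refutes=False
  v=0010: Γ:[p0=F] Δ:[((p0 → p1) → p2)=T] refutes=False
  v=0011: Γ:[p0=F] Δ:[((p0 → p1) → p2)=T] refutes=False
  v=0100: Γ:[p0=F] Δ:[((p0 → p1) → p2)=F] refutes=False
  v=0101: Γ:[p0=F] Δ:[((p0 → p1) → p2)=F] refutes=False
  v=0110: Γ:[p0=F] Δ:[((p0 → p1) → p2)=T] refutes=False
  v=0111: Γ:[p0=F] Δ:[((p0 → p1) → p2)=T] refutes=False
  v=1000: Γ:[p0=T] Δ:[((p0 → p1) → p2)=T] refutes=False
  v=1001: Γ:[p0=T] Δ:[((p0 → p1) → p2)=T] refutes=False
  v=1010: Γ:[p0=T] Δ:[((p0 → p1) → p2)=T] refutes=False
  v=1011: Γ:[p0=T] Δ:[((p0 → p1) → p2)=T] refutes=False
  v=1100: Γ:[p0=T] Δ:[((p0 → p1) → p2)=F] refutes=True  ← countermodel

Result: [1, 1, 0, 0]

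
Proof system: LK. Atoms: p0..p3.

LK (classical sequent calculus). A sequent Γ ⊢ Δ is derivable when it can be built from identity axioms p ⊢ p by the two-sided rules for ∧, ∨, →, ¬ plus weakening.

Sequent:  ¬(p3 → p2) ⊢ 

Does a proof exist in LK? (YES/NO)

Truth-table refutation:
  v=0000: Γ:[¬(p3 → p2)=F] Δ:[] refutes=False
  v=0001: Γ:[¬(p3 → p2)=T] Δ:[] refutes=True  ← countermodel

Result: NO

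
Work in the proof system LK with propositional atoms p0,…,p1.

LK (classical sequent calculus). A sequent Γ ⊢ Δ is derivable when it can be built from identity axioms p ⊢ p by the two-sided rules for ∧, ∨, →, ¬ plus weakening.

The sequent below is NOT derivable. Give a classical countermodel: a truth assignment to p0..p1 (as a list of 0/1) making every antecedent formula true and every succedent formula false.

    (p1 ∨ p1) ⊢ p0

Enumerate valuations to refute Γ ⊢ Δ:
  v=00: Γ:[(p1 ∨ p1)=F] Δ:[p0=F] refutes=False
  v=01: Γ:[(p1 ∨ p1)=T] Δ:[p0=F] refutes=True  ← countermodel

Result: [0, 1]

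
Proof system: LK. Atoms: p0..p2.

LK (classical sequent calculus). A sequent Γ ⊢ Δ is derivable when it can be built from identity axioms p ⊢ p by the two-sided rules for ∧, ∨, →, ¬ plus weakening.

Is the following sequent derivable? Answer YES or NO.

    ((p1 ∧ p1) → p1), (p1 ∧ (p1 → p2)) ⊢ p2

Derivation (root first):
[∧L] ((p1 ∧ p1) → p1), (p1 ∧ (p1 → p2)) ⊢ p2
  [→L] ((p1 ∧ p1) → p1), p1, (p1 → p2) ⊢ p2
    [→L] p1, ((p1 ∧ p1) → p1) ⊢ p1
      [∧R] p1 ⊢ (p1 ∧ p1)
        [Ax] p1 ⊢ p1
        [Ax] p1 ⊢ p1
      [Ax] p1 ⊢ p1
    [Ax] p2 ⊢ p2

Result: YES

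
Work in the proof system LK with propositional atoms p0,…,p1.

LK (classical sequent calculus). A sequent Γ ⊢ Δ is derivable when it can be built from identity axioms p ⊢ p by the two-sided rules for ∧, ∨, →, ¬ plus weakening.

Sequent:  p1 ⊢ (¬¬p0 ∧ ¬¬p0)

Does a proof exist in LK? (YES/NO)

Enumerate valuations to refute Γ ⊢ Δ:
  v=00: Γ:[p1=F] Δ:[(¬¬p0 ∧ ¬¬p0)=F] refutes=False
  v=01: Γ:[p1=T] Δ:[(¬¬p0 ∧ ¬¬p0)=F] refutes=True  ← countermodel

Result: NO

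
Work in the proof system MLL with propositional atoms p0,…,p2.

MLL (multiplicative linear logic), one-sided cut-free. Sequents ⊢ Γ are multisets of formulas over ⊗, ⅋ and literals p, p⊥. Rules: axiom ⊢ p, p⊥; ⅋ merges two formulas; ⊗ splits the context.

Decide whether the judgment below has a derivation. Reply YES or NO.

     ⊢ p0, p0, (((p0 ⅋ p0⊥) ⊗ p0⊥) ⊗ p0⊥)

Derivation trace:
[⊗]  ⊢ p0, p0, (((p0 ⅋ p0⊥) ⊗ p0⊥) ⊗ p0⊥)
  [⊗]  ⊢ p0, ((p0 ⅋ p0⊥) ⊗ p0⊥)
    [⅋]  ⊢ (p0 ⅋ p0⊥)
      [Ax]  ⊢ p0, p0⊥
    [Ax]  ⊢ p0, p0⊥
  [Ax]  ⊢ p0, p0⊥

Result: YES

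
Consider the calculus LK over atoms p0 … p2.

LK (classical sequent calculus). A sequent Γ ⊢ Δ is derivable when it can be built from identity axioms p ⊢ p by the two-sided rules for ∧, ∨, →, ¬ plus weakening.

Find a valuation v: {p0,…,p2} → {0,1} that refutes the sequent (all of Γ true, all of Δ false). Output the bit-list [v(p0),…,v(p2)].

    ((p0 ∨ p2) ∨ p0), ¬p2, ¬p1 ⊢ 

Search for a countermodel by truth-table:
  v=000: Γ:[((p0 ∨ p2) ∨ p0)=F, ¬p2=T, ¬p1=T] Δ:[] refutes=False
  v=001: Γ:[((p0 ∨ p2) ∨ p0)=T, ¬p2=F, ¬p1=T] Δ:[] refutes=False
  v=010: Γ:[((p0 ∨ p2) ∨ p0)=F, ¬p2=T, ¬p1=F] Δ:[] refutes=False
  v=011: Γ:[((p0 ∨ p2) ∨ p0)=T, ¬p2=F, ¬p1=F] Δ:[] refutes=False
  v=100: Γ:[((p0 ∨ p2) ∨ p0)=T, ¬p2=T, ¬p1=T] Δ:[] refutes=True  ← countermodel

Result: [1, 0, 0]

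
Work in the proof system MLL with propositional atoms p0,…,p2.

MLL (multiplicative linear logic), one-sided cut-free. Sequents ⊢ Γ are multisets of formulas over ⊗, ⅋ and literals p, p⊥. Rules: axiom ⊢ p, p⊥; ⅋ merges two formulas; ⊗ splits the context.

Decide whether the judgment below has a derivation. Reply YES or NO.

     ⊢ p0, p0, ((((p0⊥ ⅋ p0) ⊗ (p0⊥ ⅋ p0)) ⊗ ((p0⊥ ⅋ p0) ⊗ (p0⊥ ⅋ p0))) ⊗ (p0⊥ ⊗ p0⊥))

Derivation (root first):
[⊗]  ⊢ p0, p0, ((((p0⊥ ⅋ p0) ⊗ (p0⊥ ⅋ p0)) ⊗ ((p0⊥ ⅋ p0) ⊗ (p0⊥ ⅋ p0))) ⊗ (p0⊥ ⊗ p0⊥))
  [⊗]  ⊢ (((p0⊥ ⅋ p0) ⊗ (p0⊥ ⅋ p0)) ⊗ ((p0⊥ ⅋ p0) ⊗ (p0⊥ ⅋ p0)))
    [⊗]  ⊢ ((p0⊥ ⅋ p0) ⊗ (p0⊥ ⅋ p0))
      [⅋]  ⊢ (p0⊥ ⅋ p0)
        [Ax]  ⊢ p0, p0⊥
      [⅋]  ⊢ (p0⊥ ⅋ p0)
        [Ax]  ⊢ p0, p0⊥
    [⊗]  ⊢ ((p0⊥ ⅋ p0) ⊗ (p0⊥ ⅋ p0))
      [⅋]  ⊢ (p0⊥ ⅋ p0)
        [Ax]  ⊢ p0, p0⊥
      [⅋]  ⊢ (p0⊥ ⅋ p0)
        [Ax]  ⊢ p0, p0⊥
  [⊗]  ⊢ p0, p0, (p0⊥ ⊗ p0⊥)
    [Ax]  ⊢ p0, p0⊥
    [Ax]  ⊢ p0, p0⊥

Result: YES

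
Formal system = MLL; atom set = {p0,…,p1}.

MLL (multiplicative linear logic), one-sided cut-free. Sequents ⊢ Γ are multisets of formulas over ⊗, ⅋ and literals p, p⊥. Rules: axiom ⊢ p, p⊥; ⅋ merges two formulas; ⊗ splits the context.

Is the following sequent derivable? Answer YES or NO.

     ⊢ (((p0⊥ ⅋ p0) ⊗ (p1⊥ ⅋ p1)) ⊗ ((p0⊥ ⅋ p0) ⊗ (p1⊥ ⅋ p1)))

Derivation (root first):
[⊗]  ⊢ (((p0⊥ ⅋ p0) ⊗ (p1⊥ ⅋ p1)) ⊗ ((p0⊥ ⅋ p0) ⊗ (p1⊥ ⅋ p1)))
  [⊗]  ⊢ ((p0⊥ ⅋ p0) ⊗ (p1⊥ ⅋ p1))
    [⅋]  ⊢ (p0⊥ ⅋ p0)
      [Ax]  ⊢ p0, p0⊥
    [⅋]  ⊢ (p1⊥ ⅋ p1)
      [Ax]  ⊢ p1, p1⊥
  [⊗]  ⊢ ((p0⊥ ⅋ p0) ⊗ (p1⊥ ⅋ p1))
    [⅋]  ⊢ (p0⊥ ⅋ p0)
      [Ax]  ⊢ p0, p0⊥
    [⅋]  ⊢ (p1⊥ ⅋ p1)
      [Ax]  ⊢ p1, p1⊥

Result: YES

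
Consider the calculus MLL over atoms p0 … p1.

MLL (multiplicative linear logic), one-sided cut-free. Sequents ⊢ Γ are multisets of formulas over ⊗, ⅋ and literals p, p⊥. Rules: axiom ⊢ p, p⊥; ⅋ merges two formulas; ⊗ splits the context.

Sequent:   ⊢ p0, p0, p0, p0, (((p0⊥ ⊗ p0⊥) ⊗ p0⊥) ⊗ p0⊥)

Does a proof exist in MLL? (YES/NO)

Derivation (root first):
[⊗]  ⊢ p0, p0, p0, p0, (((p0⊥ ⊗ p0⊥) ⊗ p0⊥) ⊗ p0⊥)
  [⊗]  ⊢ p0, p0, p0, ((p0⊥ ⊗ p0⊥) ⊗ p0⊥)
    [⊗]  ⊢ p0, p0, (p0⊥ ⊗ p0⊥)
      [Ax]  ⊢ p0, p0⊥
      [Ax]  ⊢ p0, p0⊥
    [Ax]  ⊢ p0, p0⊥
  [Ax]  ⊢ p0, p0⊥

Result: YES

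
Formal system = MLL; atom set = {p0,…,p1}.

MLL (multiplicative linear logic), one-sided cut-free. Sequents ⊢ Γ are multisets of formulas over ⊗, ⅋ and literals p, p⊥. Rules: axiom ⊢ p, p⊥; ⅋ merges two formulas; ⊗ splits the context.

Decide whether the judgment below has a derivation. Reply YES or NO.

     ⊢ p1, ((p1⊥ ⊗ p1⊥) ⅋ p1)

Derivation (root first):
[⅋]  ⊢ p1, ((p1⊥ ⊗ p1⊥) ⅋ p1)
  [⊗]  ⊢ p1, p1, (p1⊥ ⊗ p1⊥)
    [Ax]  ⊢ p1, p1⊥
    [Ax]  ⊢ p1, p1⊥

Result: YES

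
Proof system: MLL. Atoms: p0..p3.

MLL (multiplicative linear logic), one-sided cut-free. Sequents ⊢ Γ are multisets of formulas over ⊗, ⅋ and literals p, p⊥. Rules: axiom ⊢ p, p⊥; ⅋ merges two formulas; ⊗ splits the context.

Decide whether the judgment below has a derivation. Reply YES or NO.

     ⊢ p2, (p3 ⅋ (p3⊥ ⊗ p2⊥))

Derivation trace:
[⅋]  ⊢ p2, (p3 ⅋ (p3⊥ ⊗ p2⊥))
  [⊗]  ⊢ p3, p2, (p3⊥ ⊗ p2⊥)
    [Ax]  ⊢ p3, p3⊥
    [Ax]  ⊢ p2, p2⊥

Result: YES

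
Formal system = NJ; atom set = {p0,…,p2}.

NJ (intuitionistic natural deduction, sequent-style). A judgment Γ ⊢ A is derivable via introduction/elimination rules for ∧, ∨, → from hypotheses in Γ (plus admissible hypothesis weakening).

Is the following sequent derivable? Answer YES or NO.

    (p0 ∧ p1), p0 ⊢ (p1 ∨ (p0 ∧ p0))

Proof tree:
[∨I₂] (p0 ∧ p1), p0 ⊢ (p1 ∨ (p0 ∧ p0))
  [∧I] (p0 ∧ p1), p0 ⊢ (p0 ∧ p0)
    [Wk] p0, (p0 ∧ p1) ⊢ p0
      [Ax] p0 ⊢ p0
    [Ax] p0 ⊢ p0

Result: YES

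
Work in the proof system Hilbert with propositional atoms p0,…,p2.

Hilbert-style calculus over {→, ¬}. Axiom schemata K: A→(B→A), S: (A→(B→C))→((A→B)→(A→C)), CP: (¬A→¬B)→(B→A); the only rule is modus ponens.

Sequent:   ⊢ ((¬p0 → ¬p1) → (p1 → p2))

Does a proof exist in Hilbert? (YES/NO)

Enumerate valuations to refute Γ ⊢ Δ:
  v=000: Γ:[] Δ:[((¬p0 → ¬p1) → (p1 → p2))=T] refutes=False
  v=001: Γ:[] Δ:[((¬p0 → ¬p1) → (p1 → p2))=T] refutes=False
  v=010: Γ:[] Δ:[((¬p0 → ¬p1) → (p1 → p2))=T] refutes=False
  v=011: Γ:[] Δ:[((¬p0 → ¬p1) → (p1 → p2))=T] refutes=False
  v=100: Γ:[] Δ:[((¬p0 → ¬p1) → (p1 → p2))=T] refutes=False
  v=101: Γ:[] Δ:[((¬p0 → ¬p1) → (p1 → p2))=T] refutes=False
  v=110: Γ:[] Δ:[((¬p0 → ¬p1) → (p1 → p2))=F] refutes=True  ← countermodel

Result: NO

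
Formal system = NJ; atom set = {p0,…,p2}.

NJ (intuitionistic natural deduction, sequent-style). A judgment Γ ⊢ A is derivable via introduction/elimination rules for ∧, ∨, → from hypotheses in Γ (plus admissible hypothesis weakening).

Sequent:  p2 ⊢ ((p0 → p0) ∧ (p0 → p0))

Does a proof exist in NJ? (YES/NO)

Proof tree:
[∧I] p2 ⊢ ((p0 → p0) ∧ (p0 → p0))
  [→I]  ⊢ (p0 → p0)
    [Ax] p0 ⊢ p0
  [Wk] p2 ⊢ (p0 → p0)
    [→I]  ⊢ (p0 → p0)
      [Ax] p0 ⊢ p0

Result: YES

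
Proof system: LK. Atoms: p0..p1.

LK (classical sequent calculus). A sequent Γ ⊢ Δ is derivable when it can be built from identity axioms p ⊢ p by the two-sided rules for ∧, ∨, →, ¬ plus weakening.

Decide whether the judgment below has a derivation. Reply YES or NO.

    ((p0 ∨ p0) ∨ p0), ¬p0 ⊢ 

Derivation trace:
[¬L] ((p0 ∨ p0) ∨ p0), ¬p0 ⊢ 
  [∨L] ((p0 ∨ p0) ∨ p0) ⊢ p0
    [∨L] (p0 ∨ p0) ⊢ p0
      [Ax] p0 ⊢ p0
      [Ax] p0 ⊢ p0
    [Ax] p0 ⊢ p0

Result: YES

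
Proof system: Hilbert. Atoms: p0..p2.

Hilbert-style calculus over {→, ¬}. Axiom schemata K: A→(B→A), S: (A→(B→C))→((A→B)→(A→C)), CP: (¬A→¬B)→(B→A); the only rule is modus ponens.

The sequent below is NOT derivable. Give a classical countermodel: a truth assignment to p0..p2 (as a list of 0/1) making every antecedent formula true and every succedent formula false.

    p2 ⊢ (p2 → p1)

Search for a countermodel by truth-table:
  v=000: Γ:[p2=F] Δ:[(p2 → p1)=T] refutes=False
  v=001: Γ:[p2=T] Δ:[(p2 → p1)=F] refutes=True  ← countermodel

Result: [0, 0, 1]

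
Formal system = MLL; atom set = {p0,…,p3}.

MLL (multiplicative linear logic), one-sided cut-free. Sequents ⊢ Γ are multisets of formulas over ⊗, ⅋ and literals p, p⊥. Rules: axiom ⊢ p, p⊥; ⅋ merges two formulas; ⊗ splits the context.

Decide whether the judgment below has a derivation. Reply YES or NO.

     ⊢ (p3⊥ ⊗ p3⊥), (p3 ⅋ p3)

Proof tree:
[⅋]  ⊢ (p3⊥ ⊗ p3⊥), (p3 ⅋ p3)
  [⊗]  ⊢ p3, p3, (p3⊥ ⊗ p3⊥)
    [Ax]  ⊢ p3, p3⊥
    [Ax]  ⊢ p3, p3⊥

Result: YES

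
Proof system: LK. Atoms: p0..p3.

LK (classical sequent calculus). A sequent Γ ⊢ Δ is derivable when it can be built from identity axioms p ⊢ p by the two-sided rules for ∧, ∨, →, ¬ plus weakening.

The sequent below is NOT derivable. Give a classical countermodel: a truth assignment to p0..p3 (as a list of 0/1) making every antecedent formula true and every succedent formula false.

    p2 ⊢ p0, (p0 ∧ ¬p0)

Enumerate valuations to refute Γ ⊢ Δ:
  v=0000: Γ:[p2=F] Δ:[p0=F, (p0 ∧ ¬p0)=F] refutes=False
  v=0001: Γ:[p2=F] Δ:[p0=F, (p0 ∧ ¬p0)=F] refutes=False
  v=0010: Γ:[p2=T] Δ:[p0=F, (p0 ∧ ¬p0)=F] refutes=True  ← countermodel

Result: [0, 0, 1, 0]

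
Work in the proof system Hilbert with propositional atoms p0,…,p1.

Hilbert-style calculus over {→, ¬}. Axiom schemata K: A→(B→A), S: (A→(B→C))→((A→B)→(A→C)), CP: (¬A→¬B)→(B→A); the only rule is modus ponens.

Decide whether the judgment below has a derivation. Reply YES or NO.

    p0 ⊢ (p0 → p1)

Enumerate valuations to refute Γ ⊢ Δ:
  v=00: Γ:[p0=F] Δ:[(p0 → p1)=T] refutes=False
  v=01: Γ:[p0=F] Δ:[(p0 → p1)=T] refutes=False
  v=10: Γ:[p0=T] Δ:[(p0 → p1)=F] refutes=True  ← countermodel

Result: NO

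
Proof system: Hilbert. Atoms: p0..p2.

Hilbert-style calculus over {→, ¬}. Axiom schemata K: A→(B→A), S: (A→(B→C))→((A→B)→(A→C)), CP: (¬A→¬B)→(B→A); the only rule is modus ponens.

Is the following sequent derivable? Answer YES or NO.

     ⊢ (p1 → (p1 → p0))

Search for a countermodel by truth-table:
  v=000: Γ:[] Δ:[(p1 → (p1 → p0))=T] refutes=False
  v=001: Γ:[] Δ:[(p1 → (p1 → p0))=T] refutes=False
  v=010: Γ:[] Δ:[(p1 → (p1 → p0))=F] refutes=True  ← countermodel

Result: NO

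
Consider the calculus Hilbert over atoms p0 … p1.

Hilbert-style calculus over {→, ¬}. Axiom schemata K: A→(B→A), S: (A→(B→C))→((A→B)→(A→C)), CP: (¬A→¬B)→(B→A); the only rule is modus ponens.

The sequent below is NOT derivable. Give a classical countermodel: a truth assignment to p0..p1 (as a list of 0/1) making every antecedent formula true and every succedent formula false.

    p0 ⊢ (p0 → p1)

Enumerate valuations to refute Γ ⊢ Δ:
  v=00: Γ:[p0=F] Δ:[(p0 → p1)=T] refutes=False
  v=01: Γ:[p0=F] Δ:[(p0 → p1)=T] refutes=False
  v=10: Γ:[p0=T] Δ:[(p0 → p1)=F] refutes=True  ← countermodel

Result: [1, 0]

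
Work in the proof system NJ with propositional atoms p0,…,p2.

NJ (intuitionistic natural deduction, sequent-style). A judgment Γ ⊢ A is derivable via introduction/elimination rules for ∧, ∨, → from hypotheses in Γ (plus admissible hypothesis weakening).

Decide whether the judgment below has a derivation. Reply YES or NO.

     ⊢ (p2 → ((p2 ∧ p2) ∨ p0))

Derivation trace:
[→I]  ⊢ (p2 → ((p2 ∧ p2) ∨ p0))
  [∨I₁] p2 ⊢ ((p2 ∧ p2) ∨ p0)
    [∧I] p2 ⊢ (p2 ∧ p2)
      [Ax] p2 ⊢ p2
      [Ax] p2 ⊢ p2

Result: YES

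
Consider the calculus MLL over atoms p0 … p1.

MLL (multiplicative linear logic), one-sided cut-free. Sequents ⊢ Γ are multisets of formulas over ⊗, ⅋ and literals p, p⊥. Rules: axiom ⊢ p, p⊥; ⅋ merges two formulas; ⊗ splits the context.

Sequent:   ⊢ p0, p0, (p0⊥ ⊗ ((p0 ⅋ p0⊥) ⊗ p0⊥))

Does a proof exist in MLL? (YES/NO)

Proof tree:
[⊗]  ⊢ p0, p0, (p0⊥ ⊗ ((p0 ⅋ p0⊥) ⊗ p0⊥))
  [Ax]  ⊢ p0, p0⊥
  [⊗]  ⊢ p0, ((p0 ⅋ p0⊥) ⊗ p0⊥)
    [⅋]  ⊢ (p0 ⅋ p0⊥)
      [Ax]  ⊢ p0, p0⊥
    [Ax]  ⊢ p0, p0⊥

Result: YES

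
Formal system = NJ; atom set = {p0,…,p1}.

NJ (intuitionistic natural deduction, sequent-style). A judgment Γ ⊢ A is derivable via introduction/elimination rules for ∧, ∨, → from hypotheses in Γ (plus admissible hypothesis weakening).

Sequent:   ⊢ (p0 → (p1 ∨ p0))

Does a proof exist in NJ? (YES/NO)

Proof tree:
[→I]  ⊢ (p0 → (p1 ∨ p0))
  [∨I₂] p0 ⊢ (p1 ∨ p0)
    [Ax] p0 ⊢ p0

Result: YES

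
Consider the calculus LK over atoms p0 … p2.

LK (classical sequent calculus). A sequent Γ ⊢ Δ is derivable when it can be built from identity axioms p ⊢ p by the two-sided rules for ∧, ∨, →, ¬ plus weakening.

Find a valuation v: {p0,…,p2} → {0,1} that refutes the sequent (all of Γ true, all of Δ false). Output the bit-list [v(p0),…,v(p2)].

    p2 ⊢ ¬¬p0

Truth-table refutation:
  v=000: Γ:[p2=F] Δ:[¬¬p0=F] refutes=False
  v=001: Γ:[p2=T] Δ:[¬¬p0=F] refutes=True  ← countermodel

Result: [0, 0, 1]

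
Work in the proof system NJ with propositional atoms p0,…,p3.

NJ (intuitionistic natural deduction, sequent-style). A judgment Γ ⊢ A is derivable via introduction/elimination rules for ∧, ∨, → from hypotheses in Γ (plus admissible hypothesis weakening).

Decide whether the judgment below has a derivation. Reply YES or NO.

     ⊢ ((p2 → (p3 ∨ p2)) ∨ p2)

Derivation trace:
[∨I₁]  ⊢ ((p2 → (p3 ∨ p2)) ∨ p2)
  [→I]  ⊢ (p2 → (p3 ∨ p2))
    [∨I₂] p2 ⊢ (p3 ∨ p2)
      [Ax] p2 ⊢ p2

Result: YES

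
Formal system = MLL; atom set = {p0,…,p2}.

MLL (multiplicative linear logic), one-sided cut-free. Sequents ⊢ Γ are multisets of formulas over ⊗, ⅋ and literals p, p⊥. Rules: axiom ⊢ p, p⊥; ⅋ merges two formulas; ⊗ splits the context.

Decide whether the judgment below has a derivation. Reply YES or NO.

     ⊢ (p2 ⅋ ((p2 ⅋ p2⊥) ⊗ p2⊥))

Derivation trace:
[⅋]  ⊢ (p2 ⅋ ((p2 ⅋ p2⊥) ⊗ p2⊥))
  [⊗]  ⊢ p2, ((p2 ⅋ p2⊥) ⊗ p2⊥)
    [⅋]  ⊢ (p2 ⅋ p2⊥)
      [Ax]  ⊢ p2, p2⊥
    [Ax]  ⊢ p2, p2⊥

Result: YES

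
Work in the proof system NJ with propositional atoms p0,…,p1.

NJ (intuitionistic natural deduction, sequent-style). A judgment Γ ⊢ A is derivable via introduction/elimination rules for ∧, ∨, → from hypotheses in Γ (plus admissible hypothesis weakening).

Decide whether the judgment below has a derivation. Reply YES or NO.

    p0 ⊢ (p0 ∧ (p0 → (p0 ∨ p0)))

Derivation (root first):
[∧I] p0 ⊢ (p0 ∧ (p0 → (p0 ∨ p0)))
  [Ax] p0 ⊢ p0
  [→I]  ⊢ (p0 → (p0 ∨ p0))
    [∨I₂] p0 ⊢ (p0 ∨ p0)
      [Ax] p0 ⊢ p0

Result: YES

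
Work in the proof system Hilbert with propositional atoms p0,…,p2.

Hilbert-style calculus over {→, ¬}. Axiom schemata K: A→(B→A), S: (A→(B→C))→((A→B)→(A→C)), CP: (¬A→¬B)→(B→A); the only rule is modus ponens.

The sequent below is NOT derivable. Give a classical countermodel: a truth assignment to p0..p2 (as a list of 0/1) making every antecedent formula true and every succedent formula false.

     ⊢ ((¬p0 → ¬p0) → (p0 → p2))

Truth-table refutation:
  v=000: Γ:[] Δ:[((¬p0 → ¬p0) → (p0 → p2))=T] refutes=False
  v=001: Γ:[] Δ:[((¬p0 → ¬p0) → (p0 → p2))=T] refutes=False
  v=010: Γ:[] Δ:[((¬p0 → ¬p0) → (p0 → p2))=T] refutes=False
  v=011: Γ:[] Δ:[((¬p0 → ¬p0) → (p0 → p2))=T] refutes=False
  v=100: Γ:[] Δ:[((¬p0 → ¬p0) → (p0 → p2))=F] refutes=True  ← countermodel

Result: [1, 0, 0]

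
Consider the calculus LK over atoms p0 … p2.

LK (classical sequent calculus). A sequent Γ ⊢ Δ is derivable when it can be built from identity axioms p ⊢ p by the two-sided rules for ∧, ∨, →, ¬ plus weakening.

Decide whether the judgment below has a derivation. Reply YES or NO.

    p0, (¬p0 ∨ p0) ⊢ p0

Proof tree:
[∨L] p0, (¬p0 ∨ p0) ⊢ p0
  [¬L] p0, ¬p0 ⊢ 
    [Ax] p0 ⊢ p0
  [Ax] p0 ⊢ p0

Result: YES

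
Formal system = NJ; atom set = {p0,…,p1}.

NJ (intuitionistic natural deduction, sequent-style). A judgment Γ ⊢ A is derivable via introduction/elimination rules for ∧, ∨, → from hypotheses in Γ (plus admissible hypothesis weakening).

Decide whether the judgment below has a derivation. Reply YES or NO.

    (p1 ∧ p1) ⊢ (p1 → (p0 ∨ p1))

Derivation (root first):
[→I] (p1 ∧ p1) ⊢ (p1 → (p0 ∨ p1))
  [∨I₂] p1, (p1 ∧ p1) ⊢ (p0 ∨ p1)
    [Wk] p1, (p1 ∧ p1) ⊢ p1
      [Ax] p1 ⊢ p1

Result: YES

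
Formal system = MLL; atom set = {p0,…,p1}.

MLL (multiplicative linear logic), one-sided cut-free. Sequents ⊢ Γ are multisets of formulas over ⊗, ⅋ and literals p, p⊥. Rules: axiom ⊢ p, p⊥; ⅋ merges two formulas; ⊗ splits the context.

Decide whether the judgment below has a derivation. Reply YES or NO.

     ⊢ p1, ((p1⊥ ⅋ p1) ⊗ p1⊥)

Proof tree:
[⊗]  ⊢ p1, ((p1⊥ ⅋ p1) ⊗ p1⊥)
  [⅋]  ⊢ (p1⊥ ⅋ p1)
    [Ax]  ⊢ p1, p1⊥
  [Ax]  ⊢ p1, p1⊥

Result: YES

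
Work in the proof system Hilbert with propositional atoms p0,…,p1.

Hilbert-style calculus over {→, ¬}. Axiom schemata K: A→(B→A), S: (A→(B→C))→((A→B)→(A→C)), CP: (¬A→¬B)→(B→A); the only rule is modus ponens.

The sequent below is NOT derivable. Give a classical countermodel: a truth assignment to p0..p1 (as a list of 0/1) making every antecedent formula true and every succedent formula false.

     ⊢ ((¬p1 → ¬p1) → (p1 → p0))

Enumerate valuations to refute Γ ⊢ Δ:
  v=00: Γ:[] Δ:[((¬p1 → ¬p1) → (p1 → p0))=T] refutes=False
  v=01: Γ:[] Δ:[((¬p1 → ¬p1) → (p1 → p0))=F] refutes=True  ← countermodel

Result: [0, 1]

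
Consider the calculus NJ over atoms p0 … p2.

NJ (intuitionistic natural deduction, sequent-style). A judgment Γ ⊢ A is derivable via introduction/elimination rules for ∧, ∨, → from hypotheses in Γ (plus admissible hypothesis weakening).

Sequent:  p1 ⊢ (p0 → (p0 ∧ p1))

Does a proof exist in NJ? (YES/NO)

Derivation trace:
[→I] p1 ⊢ (p0 → (p0 ∧ p1))
  [∧I] p1, p0 ⊢ (p0 ∧ p1)
    [Ax] p0 ⊢ p0
    [Ax] p1 ⊢ p1

Result: YES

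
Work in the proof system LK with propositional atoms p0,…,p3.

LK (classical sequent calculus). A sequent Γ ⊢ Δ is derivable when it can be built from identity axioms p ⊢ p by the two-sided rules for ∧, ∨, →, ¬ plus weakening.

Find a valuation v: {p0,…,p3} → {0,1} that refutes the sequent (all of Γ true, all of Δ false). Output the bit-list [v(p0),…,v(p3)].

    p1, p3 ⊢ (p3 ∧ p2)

Enumerate valuations to refute Γ ⊢ Δ:
  v=0000: Γ:[p1=F, p3=F] Δ:[(p3 ∧ p2)=F] refutes=False
  v=0001: Γ:[p1=F, p3=T] Δ:[(p3 ∧ p2)=F] refutes=False
  v=0010: Γ:[p1=F, p3=F] Δ:[(p3 ∧ p2)=F] refutes=False
  v=0011: Γ:[p1=F, p3=T] Δ:[(p3 ∧ p2)=T] refutes=False
  v=0100: Γ:[p1=T, p3=F] Δ:[(p3 ∧ p2)=F] refutes=False
  v=0101: Γ:[p1=T, p3=T] Δ:[(p3 ∧ p2)=F] refutes=True  ← countermodel

Result: [0, 1, 0, 1]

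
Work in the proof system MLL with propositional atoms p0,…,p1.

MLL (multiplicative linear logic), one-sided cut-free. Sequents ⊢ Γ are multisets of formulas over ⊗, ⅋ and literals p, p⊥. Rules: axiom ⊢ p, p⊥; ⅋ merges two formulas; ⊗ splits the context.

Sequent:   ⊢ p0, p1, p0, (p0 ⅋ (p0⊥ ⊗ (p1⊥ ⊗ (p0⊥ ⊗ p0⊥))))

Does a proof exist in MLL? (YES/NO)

Proof tree:
[⅋]  ⊢ p0, p1, p0, (p0 ⅋ (p0⊥ ⊗ (p1⊥ ⊗ (p0⊥ ⊗ p0⊥))))
  [⊗]  ⊢ p0, p1, p0, p0, (p0⊥ ⊗ (p1⊥ ⊗ (p0⊥ ⊗ p0⊥)))
    [Ax]  ⊢ p0, p0⊥
    [⊗]  ⊢ p1, p0, p0, (p1⊥ ⊗ (p0⊥ ⊗ p0⊥))
      [Ax]  ⊢ p1, p1⊥
      [⊗]  ⊢ p0, p0, (p0⊥ ⊗ p0⊥)
        [Ax]  ⊢ p0, p0⊥
        [Ax]  ⊢ p0, p0⊥

Result: YES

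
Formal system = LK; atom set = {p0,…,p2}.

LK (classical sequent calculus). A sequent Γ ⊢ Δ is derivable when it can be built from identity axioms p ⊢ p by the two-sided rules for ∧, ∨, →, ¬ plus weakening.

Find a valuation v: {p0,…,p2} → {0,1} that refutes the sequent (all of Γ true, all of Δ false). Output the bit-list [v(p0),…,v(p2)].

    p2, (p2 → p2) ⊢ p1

Search for a countermodel by truth-table:
  v=000: Γ:[p2=F, (p2 → p2)=T] Δ:[p1=F] refutes=False
  v=001: Γ:[p2=T, (p2 → p2)=T] Δ:[p1=F] refutes=True  ← countermodel

Result: [0, 0, 1]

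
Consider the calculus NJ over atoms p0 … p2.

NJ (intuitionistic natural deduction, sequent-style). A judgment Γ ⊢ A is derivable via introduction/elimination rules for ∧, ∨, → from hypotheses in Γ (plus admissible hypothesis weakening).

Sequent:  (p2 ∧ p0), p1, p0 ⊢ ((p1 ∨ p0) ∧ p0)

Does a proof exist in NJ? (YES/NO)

Derivation trace:
[∧I] (p2 ∧ p0), p1, p0 ⊢ ((p1 ∨ p0) ∧ p0)
  [∨I₁] p1 ⊢ (p1 ∨ p0)
    [Ax] p1 ⊢ p1
  [Wk] p0, (p2 ∧ p0) ⊢ p0
    [Ax] p0 ⊢ p0

Result: YES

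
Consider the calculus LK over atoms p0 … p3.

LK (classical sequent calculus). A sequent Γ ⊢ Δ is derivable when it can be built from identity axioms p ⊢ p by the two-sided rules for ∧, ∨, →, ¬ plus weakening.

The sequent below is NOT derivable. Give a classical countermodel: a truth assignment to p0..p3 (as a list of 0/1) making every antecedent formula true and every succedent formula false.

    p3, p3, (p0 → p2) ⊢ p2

Search for a countermodel by truth-table:
  v=0000: Γ:[p3=F, p3=F, (p0 → p2)=T] Δ:[p2=F] refutes=False
  v=0001: Γ:[p3=T, p3=T, (p0 → p2)=T] Δ:[p2=F] refutes=True  ← countermodel

Result: [0, 0, 0, 1]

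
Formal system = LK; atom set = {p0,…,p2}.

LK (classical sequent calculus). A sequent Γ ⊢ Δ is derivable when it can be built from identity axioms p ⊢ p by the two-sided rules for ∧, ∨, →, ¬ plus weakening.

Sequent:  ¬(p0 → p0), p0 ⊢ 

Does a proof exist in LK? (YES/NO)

Derivation (root first):
[WL] ¬(p0 → p0), p0 ⊢ 
  [¬L] ¬(p0 → p0) ⊢ 
    [→R]  ⊢ (p0 → p0)
      [Ax] p0 ⊢ p0

Result: YES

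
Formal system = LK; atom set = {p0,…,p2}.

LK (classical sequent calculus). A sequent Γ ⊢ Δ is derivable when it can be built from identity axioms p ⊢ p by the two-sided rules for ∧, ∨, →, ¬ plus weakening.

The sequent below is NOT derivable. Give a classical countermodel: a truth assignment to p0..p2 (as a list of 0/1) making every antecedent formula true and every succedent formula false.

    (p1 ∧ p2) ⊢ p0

Enumerate valuations to refute Γ ⊢ Δ:
  v=000: Γ:[(p1 ∧ p2)=F] Δ:[p0=F] refutes=False
  v=001: Γ:[(p1 ∧ p2)=F] Δ:[p0=F] refutes=False
  v=010: Γ:[(p1 ∧ p2)=F] Δ:[p0=F] refutes=False
  v=011: Γ:[(p1 ∧ p2)=T] Δ:[p0=F] refutes=True  ← countermodel

Result: [0, 1, 1]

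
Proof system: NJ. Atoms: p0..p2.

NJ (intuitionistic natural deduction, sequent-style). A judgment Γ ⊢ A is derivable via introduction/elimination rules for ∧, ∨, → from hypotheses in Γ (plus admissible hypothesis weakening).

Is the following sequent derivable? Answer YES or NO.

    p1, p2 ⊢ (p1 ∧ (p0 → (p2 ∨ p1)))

Proof tree:
[∧I] p1, p2 ⊢ (p1 ∧ (p0 → (p2 ∨ p1)))
  [Ax] p1 ⊢ p1
  [→I] p2 ⊢ (p0 → (p2 ∨ p1))
    [Wk] p2, p0 ⊢ (p2 ∨ p1)
      [∨I₁] p2 ⊢ (p2 ∨ p1)
        [Ax] p2 ⊢ p2

Result: YES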